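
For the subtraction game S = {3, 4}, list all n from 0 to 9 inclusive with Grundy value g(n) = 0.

Compute g(0), g(1), … for moves {3, 4}:
g(0) = mex{} = 0
g(1) = mex{} = 0
g(2) = mex{} = 0
g(3) = mex{0} = 1
g(4) = mex{0} = 1
g(5) = mex{0} = 1
g(6) = mex{0,1} = 2
g(7) = mex{1} = 0
g(8) = mex{1} = 0
g(9) = mex{1,2} = 0
The P-positions (g = 0) in 0..9 are 0, 1, 2, 7, 8, 9.

0, 1, 2, 7, 8, 9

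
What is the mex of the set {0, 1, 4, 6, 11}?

2

The values 0, 1 are all present; 2 is the first non-negative integer missing from the set.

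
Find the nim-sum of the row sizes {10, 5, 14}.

Nim-sum: 10 ⊕ 5 ⊕ 14 = 1.

1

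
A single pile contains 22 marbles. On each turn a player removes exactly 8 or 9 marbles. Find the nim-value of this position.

0

Compute g(0), g(1), … for moves {8, 9}:
k:     0  1  2  3  4  5  6  7  8  9 10 11 12 13 14 15 16 17 18 19 20 21 22
g(k):  0  0  0  0  0  0  0  0  1  1  1  1  1  1  1  1  2  0  0  0  0  0  0
So g(22) = 0.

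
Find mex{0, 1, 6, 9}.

The values 0, 1 are all present; 2 is the first non-negative integer missing from the set.

2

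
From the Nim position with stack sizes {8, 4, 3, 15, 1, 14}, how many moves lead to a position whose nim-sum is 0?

3

Bitwise XOR of the heap sizes:
  1000  (8)
  0100  (4)
  0011  (3)
  1111  (15)
  0001  (1)
  1110  (14)
  ----
  1111  (15)
The overall nim-sum is X = 15. A stack of size p has a winning move iff p XOR X < p (reduce it to p XOR X).
  8: 8 XOR 15 = 7 < 8 — winning move (to 7).
  4: 4 XOR 15 = 11 ≥ 4 — no move.
  3: 3 XOR 15 = 12 ≥ 3 — no move.
  15: 15 XOR 15 = 0 < 15 — winning move (to 0).
  1: 1 XOR 15 = 14 ≥ 1 — no move.
  14: 14 XOR 15 = 1 < 14 — winning move (to 1).
That gives 3 winning moves.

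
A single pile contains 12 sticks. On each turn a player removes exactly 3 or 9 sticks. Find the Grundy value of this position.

Grundy values for subtraction set {3, 9}:
k:     0  1  2  3  4  5  6  7  8  9 10 11 12
g(k):  0  0  0  1  1  1  0  0  0  1  1  1  0
So g(12) = 0.

0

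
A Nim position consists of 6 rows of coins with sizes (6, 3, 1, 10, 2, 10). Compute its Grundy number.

Write each in binary and XOR column by column:
  0110  (6)
  0011  (3)
  0001  (1)
  1010  (10)
  0010  (2)
  1010  (10)
  ----
  0110  (6)

6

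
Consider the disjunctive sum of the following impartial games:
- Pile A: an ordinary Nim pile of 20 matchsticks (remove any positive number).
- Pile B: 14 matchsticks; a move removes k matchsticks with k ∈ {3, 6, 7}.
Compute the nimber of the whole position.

21

Pile A is a plain Nim pile of size 20, so its Grundy value is 20.
Grundy values for pile B (subtraction set {3, 6, 7}):
g(0) = mex{} = 0
g(1) = mex{} = 0
g(2) = mex{} = 0
g(3) = mex{0} = 1
g(4) = mex{0} = 1
g(5) = mex{0} = 1
g(6) = mex{0,1} = 2
g(7) = mex{0,1} = 2
g(8) = mex{0,1} = 2
g(9) = mex{0,1,2} = 3
g(10) = mex{1,2} = 0
g(11) = mex{1,2} = 0
g(12) = mex{1,2,3} = 0
g(13) = mex{0,2} = 1
g(14) = mex{0,2} = 1
So g(14) = 1.
The value of a disjunctive sum is the nim-sum of the parts.
Combined value = 20 XOR 1 = 21.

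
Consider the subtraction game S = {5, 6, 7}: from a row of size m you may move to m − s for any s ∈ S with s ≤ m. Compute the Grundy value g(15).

0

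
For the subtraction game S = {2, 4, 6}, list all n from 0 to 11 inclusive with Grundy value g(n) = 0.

Compute g(0), g(1), … for moves {2, 4, 6}:
k:     0  1  2  3  4  5  6  7  8  9 10 11
g(k):  0  0  1  1  2  2  3  3  0  0  1  1
The P-positions (g = 0) in 0..11 are 0, 1, 8, 9.

0, 1, 8, 9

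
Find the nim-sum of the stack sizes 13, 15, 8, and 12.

6

Compute the nim-sum pairwise:
13 XOR 15 = 2
2 XOR 8 = 10
10 XOR 12 = 6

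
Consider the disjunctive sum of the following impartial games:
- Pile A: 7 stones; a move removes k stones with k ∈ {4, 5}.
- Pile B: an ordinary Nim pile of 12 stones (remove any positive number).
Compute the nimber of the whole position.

13

For pile A, compute g(0), g(1), … with moves {4, 5}:
g(0) = mex{} = 0
g(1) = mex{} = 0
g(2) = mex{} = 0
g(3) = mex{} = 0
g(4) = mex{0} = 1
g(5) = mex{0} = 1
g(6) = mex{0} = 1
g(7) = mex{0} = 1
So g(7) = 1.
Pile B is a plain Nim pile of size 12, so its Grundy value is 12.
By the Sprague-Grundy theorem, the Grundy value of a sum of independent games is the XOR of the component values.
Combined value = 1 XOR 12 = 13.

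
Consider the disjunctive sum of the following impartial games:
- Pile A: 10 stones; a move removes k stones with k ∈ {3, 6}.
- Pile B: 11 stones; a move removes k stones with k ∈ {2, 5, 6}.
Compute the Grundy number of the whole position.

0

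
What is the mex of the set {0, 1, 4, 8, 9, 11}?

2

The values 0, 1 are all present; 2 is the first non-negative integer missing from the set.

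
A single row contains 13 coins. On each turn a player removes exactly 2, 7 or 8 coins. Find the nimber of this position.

Build the Grundy sequence with g(k) = mex{g(k−s) : s ∈ {2, 7, 8}, s ≤ k}:
g(0) = mex{} = 0
g(1) = mex{} = 0
g(2) = mex{0} = 1
g(3) = mex{0} = 1
g(4) = mex{1} = 0
g(5) = mex{1} = 0
g(6) = mex{0} = 1
g(7) = mex{0} = 1
g(8) = mex{0,1} = 2
g(9) = mex{0,1} = 2
g(10) = mex{1,2} = 0
g(11) = mex{0,1,2} = 3
g(12) = mex{0} = 1
g(13) = mex{0,1,3} = 2
So g(13) = 2.

2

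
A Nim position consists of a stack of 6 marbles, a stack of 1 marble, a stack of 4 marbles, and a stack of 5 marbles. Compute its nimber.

6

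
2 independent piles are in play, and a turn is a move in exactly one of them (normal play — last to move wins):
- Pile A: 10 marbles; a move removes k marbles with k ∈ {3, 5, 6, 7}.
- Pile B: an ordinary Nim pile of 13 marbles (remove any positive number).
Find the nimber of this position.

13

Build the Grundy sequence for pile A with g(k) = mex{g(k−s) : s ∈ {3, 5, 6, 7}, s ≤ k}:
k:     0  1  2  3  4  5  6  7  8  9 10
g(k):  0  0  0  1  1  1  2  2  2  3  0
So g(10) = 0.
Pile B is a plain Nim pile of size 13, so its Grundy value is 13.
By the Sprague-Grundy theorem, the Grundy value of a sum of independent games is the XOR of the component values.
Combined value = 0 ⊕ 13 = 13.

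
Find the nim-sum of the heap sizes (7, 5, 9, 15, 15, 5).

14

Nim-sum: 7 ^ 5 ^ 9 ^ 15 ^ 15 ^ 5 = 14.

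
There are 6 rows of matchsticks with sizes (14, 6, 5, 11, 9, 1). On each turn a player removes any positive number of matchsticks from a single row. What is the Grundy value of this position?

Compute the nim-sum pairwise:
14 ^ 6 = 8
8 ^ 5 = 13
13 ^ 11 = 6
6 ^ 9 = 15
15 ^ 1 = 14

14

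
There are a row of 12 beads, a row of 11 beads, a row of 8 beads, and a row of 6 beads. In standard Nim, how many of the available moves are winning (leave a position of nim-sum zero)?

3

In binary:
  1100  (12)
  1011  (11)
  1000  (8)
  0110  (6)
  ----
  1001  (9)
The overall nim-sum is X = 9. A row of size p has a winning move iff p XOR X < p (reduce it to p XOR X).
  12: 12 XOR 9 = 5 < 12 — winning move (to 5).
  11: 11 XOR 9 = 2 < 11 — winning move (to 2).
  8: 8 XOR 9 = 1 < 8 — winning move (to 1).
  6: 6 XOR 9 = 15 ≥ 6 — no move.
That gives 3 winning moves.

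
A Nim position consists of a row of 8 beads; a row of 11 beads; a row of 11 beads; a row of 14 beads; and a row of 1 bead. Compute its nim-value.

7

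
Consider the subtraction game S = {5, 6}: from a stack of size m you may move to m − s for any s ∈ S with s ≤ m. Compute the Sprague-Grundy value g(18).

1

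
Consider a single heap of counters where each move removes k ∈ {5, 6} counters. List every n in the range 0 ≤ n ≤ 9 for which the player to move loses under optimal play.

0, 1, 2, 3, 4

Build the Grundy sequence with g(k) = mex{g(k−s) : s ∈ {5, 6}, s ≤ k}:
g(0) = mex{} = 0
g(1) = mex{} = 0
g(2) = mex{} = 0
g(3) = mex{} = 0
g(4) = mex{} = 0
g(5) = mex{0} = 1
g(6) = mex{0} = 1
g(7) = mex{0} = 1
g(8) = mex{0} = 1
g(9) = mex{0} = 1
The P-positions (g = 0) in 0..9 are 0, 1, 2, 3, 4.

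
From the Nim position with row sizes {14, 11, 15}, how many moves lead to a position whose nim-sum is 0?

3

Compute the nim-sum pairwise:
14 ^ 11 = 5
5 ^ 15 = 10
The overall nim-sum is X = 10. A row of size p has a winning move iff p XOR X < p (reduce it to p XOR X).
  14: 14 XOR 10 = 4 < 14 — winning move (to 4).
  11: 11 XOR 10 = 1 < 11 — winning move (to 1).
  15: 15 XOR 10 = 5 < 15 — winning move (to 5).
That gives 3 winning moves.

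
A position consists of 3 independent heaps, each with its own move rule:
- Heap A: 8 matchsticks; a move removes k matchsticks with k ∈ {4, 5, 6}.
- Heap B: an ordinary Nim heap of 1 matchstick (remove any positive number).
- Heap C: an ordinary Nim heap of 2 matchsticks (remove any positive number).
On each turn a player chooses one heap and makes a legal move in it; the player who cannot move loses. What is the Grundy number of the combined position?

1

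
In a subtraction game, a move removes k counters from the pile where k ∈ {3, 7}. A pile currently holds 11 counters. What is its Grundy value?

Compute g(0), g(1), … for moves {3, 7}:
g(0) = mex{} = 0
g(1) = mex{} = 0
g(2) = mex{} = 0
g(3) = mex{0} = 1
g(4) = mex{0} = 1
g(5) = mex{0} = 1
g(6) = mex{1} = 0
g(7) = mex{0,1} = 2
g(8) = mex{0,1} = 2
g(9) = mex{0} = 1
g(10) = mex{1,2} = 0
g(11) = mex{1,2} = 0
So g(11) = 0.

0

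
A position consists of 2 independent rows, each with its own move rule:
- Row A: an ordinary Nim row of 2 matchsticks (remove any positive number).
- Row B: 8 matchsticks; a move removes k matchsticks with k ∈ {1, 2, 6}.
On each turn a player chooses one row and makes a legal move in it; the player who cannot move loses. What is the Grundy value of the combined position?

3

Row A is a plain Nim row of size 2, so its Grundy value is 2.
Build the Grundy sequence for row B with g(k) = mex{g(k−s) : s ∈ {1, 2, 6}, s ≤ k}:
k:     0  1  2  3  4  5  6  7  8
g(k):  0  1  2  0  1  2  3  0  1
So g(8) = 1.
By the Sprague-Grundy theorem, the Grundy value of a sum of independent games is the XOR of the component values.
Combined value = 2 ⊕ 1 = 3.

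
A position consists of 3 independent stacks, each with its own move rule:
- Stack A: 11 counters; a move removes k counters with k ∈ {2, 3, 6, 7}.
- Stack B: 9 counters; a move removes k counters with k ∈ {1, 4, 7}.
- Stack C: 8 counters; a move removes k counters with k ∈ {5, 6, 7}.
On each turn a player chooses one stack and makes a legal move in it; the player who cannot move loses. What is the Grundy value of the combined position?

1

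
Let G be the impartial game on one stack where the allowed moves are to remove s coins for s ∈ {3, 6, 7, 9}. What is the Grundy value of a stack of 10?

Compute g(0), g(1), … for moves {3, 6, 7, 9}:
k:     0  1  2  3  4  5  6  7  8  9 10
g(k):  0  0  0  1  1  1  2  2  2  3  3
So g(10) = 3.

3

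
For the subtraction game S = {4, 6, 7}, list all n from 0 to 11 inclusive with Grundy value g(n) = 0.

0, 1, 2, 3, 11

Compute g(0), g(1), … for moves {4, 6, 7}:
k:     0  1  2  3  4  5  6  7  8  9 10 11
g(k):  0  0  0  0  1  1  1  1  2  2  2  0
The P-positions (g = 0) in 0..11 are 0, 1, 2, 3, 11.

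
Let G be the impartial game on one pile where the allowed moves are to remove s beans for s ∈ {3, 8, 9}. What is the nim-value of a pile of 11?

3

Compute g(0), g(1), … for moves {3, 8, 9}:
g(0) = mex{} = 0
g(1) = mex{} = 0
g(2) = mex{} = 0
g(3) = mex{0} = 1
g(4) = mex{0} = 1
g(5) = mex{0} = 1
g(6) = mex{1} = 0
g(7) = mex{1} = 0
g(8) = mex{0,1} = 2
g(9) = mex{0} = 1
g(10) = mex{0} = 1
g(11) = mex{0,1,2} = 3
So g(11) = 3.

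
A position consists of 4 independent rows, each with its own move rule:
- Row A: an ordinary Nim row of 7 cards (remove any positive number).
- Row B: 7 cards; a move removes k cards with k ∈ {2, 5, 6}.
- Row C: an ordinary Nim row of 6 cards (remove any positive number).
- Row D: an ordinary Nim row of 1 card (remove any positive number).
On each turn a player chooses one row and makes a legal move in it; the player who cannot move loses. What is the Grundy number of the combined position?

3

Row A is a plain Nim row of size 7, so its Grundy value is 7.
For row B, compute g(0), g(1), … with moves {2, 5, 6}:
g(0) = mex{} = 0
g(1) = mex{} = 0
g(2) = mex{0} = 1
g(3) = mex{0} = 1
g(4) = mex{1} = 0
g(5) = mex{0,1} = 2
g(6) = mex{0} = 1
g(7) = mex{0,1,2} = 3
So g(7) = 3.
Row C is a plain Nim row of size 6, so its Grundy value is 6.
Row D is a plain Nim row of size 1, so its Grundy value is 1.
The value of a disjunctive sum is the nim-sum of the parts.
Combined value = 7 ⊕ 3 ⊕ 6 ⊕ 1 = 3.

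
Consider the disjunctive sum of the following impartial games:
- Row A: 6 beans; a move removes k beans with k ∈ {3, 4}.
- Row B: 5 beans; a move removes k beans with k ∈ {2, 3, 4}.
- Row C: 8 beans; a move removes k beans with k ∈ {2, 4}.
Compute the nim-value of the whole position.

For row A, compute g(0), g(1), … with moves {3, 4}:
k:     0  1  2  3  4  5  6
g(k):  0  0  0  1  1  1  2
So g(6) = 2.
Grundy values for row B (subtraction set {2, 3, 4}):
k:     0  1  2  3  4  5
g(k):  0  0  1  1  2  2
So g(5) = 2.
Build the Grundy sequence for row C with g(k) = mex{g(k−s) : s ∈ {2, 4}, s ≤ k}:
g(0) = mex{} = 0
g(1) = mex{} = 0
g(2) = mex{0} = 1
g(3) = mex{0} = 1
g(4) = mex{0,1} = 2
g(5) = mex{0,1} = 2
g(6) = mex{1,2} = 0
g(7) = mex{1,2} = 0
g(8) = mex{0,2} = 1
So g(8) = 1.
The value of a disjunctive sum is the nim-sum of the parts.
Combined value = 2 XOR 2 XOR 1 = 1.

1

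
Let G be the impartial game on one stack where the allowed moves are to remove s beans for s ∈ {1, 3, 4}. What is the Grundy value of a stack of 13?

2

Grundy values for subtraction set {1, 3, 4}:
g(0) = mex{} = 0
g(1) = mex{0} = 1
g(2) = mex{1} = 0
g(3) = mex{0} = 1
g(4) = mex{0,1} = 2
g(5) = mex{0,1,2} = 3
g(6) = mex{0,1,3} = 2
g(7) = mex{1,2} = 0
g(8) = mex{0,2,3} = 1
g(9) = mex{1,2,3} = 0
g(10) = mex{0,2} = 1
g(11) = mex{0,1} = 2
g(12) = mex{0,1,2} = 3
g(13) = mex{0,1,3} = 2
So g(13) = 2.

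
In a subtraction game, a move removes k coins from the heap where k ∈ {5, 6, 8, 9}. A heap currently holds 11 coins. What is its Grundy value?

Compute g(0), g(1), … for moves {5, 6, 8, 9}:
k:     0  1  2  3  4  5  6  7  8  9 10 11
g(k):  0  0  0  0  0  1  1  1  1  1  2  2
So g(11) = 2.

2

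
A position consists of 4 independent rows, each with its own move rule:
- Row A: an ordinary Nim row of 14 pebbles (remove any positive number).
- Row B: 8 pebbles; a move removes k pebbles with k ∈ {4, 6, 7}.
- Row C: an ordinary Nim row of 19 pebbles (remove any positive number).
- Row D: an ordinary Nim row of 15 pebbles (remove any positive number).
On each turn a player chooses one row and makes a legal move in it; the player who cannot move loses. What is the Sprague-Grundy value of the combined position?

16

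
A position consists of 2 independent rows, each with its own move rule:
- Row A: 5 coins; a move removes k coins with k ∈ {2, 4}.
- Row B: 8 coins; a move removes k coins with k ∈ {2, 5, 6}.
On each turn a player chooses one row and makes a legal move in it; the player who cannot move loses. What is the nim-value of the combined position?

Grundy values for row A (subtraction set {2, 4}):
g(0) = mex{} = 0
g(1) = mex{} = 0
g(2) = mex{0} = 1
g(3) = mex{0} = 1
g(4) = mex{0,1} = 2
g(5) = mex{0,1} = 2
So g(5) = 2.
Grundy values for row B (subtraction set {2, 5, 6}):
g(0) = mex{} = 0
g(1) = mex{} = 0
g(2) = mex{0} = 1
g(3) = mex{0} = 1
g(4) = mex{1} = 0
g(5) = mex{0,1} = 2
g(6) = mex{0} = 1
g(7) = mex{0,1,2} = 3
g(8) = mex{1} = 0
So g(8) = 0.
The value of a disjunctive sum is the nim-sum of the parts.
Combined value = 2 ⊕ 0 = 2.

2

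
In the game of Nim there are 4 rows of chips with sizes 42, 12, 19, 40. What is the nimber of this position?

29

Bitwise XOR of the heap sizes:
  101010  (42)
  001100  (12)
  010011  (19)
  101000  (40)
  ------
  011101  (29)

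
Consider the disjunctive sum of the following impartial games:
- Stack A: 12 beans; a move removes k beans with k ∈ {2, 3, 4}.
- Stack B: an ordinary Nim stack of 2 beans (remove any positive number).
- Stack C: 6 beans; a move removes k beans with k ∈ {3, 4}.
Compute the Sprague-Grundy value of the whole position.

For stack A, compute g(0), g(1), … with moves {2, 3, 4}:
g(0) = mex{} = 0
g(1) = mex{} = 0
g(2) = mex{0} = 1
g(3) = mex{0} = 1
g(4) = mex{0,1} = 2
g(5) = mex{0,1} = 2
g(6) = mex{1,2} = 0
g(7) = mex{1,2} = 0
g(8) = mex{0,2} = 1
g(9) = mex{0,2} = 1
g(10) = mex{0,1} = 2
g(11) = mex{0,1} = 2
g(12) = mex{1,2} = 0
So g(12) = 0.
Stack B is a plain Nim stack of size 2, so its Grundy value is 2.
Build the Grundy sequence for stack C with g(k) = mex{g(k−s) : s ∈ {3, 4}, s ≤ k}:
k:     0  1  2  3  4  5  6
g(k):  0  0  0  1  1  1  2
So g(6) = 2.
By the Sprague-Grundy theorem, the Grundy value of a sum of independent games is the XOR of the component values.
Combined value = 0 XOR 2 XOR 2 = 0.

0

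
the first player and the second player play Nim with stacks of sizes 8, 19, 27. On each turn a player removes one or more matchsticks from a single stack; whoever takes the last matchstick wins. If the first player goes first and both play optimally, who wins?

the second player wins

Compute the nim-sum pairwise:
8 ^ 19 = 27
27 ^ 27 = 0
The nim-sum is 0, so this is a P-position: the player to move is in a losing position under optimal play; the first player is about to move from it and so loses — the second player wins.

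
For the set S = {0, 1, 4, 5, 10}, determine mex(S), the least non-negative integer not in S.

The values 0, 1 are all present; 2 is the first non-negative integer missing from the set.

2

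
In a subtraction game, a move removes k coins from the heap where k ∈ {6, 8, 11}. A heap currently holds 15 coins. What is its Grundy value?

Grundy values for subtraction set {6, 8, 11}:
k:     0  1  2  3  4  5  6  7  8  9 10 11 12 13 14 15
g(k):  0  0  0  0  0  0  1  1  1  1  1  1  2  2  2  2
So g(15) = 2.

2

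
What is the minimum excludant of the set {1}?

0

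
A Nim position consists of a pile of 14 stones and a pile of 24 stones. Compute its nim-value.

22

Compute the nim-sum pairwise:
14 ^ 24 = 22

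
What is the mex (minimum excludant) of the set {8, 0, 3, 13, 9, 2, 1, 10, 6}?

4

The values 0, 1, 2, 3 are all present; 4 is the first non-negative integer missing from the set.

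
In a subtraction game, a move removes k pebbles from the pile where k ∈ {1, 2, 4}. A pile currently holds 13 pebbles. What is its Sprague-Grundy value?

Build the Grundy sequence with g(k) = mex{g(k−s) : s ∈ {1, 2, 4}, s ≤ k}:
k:     0  1  2  3  4  5  6  7  8  9 10 11 12 13
g(k):  0  1  2  0  1  2  0  1  2  0  1  2  0  1
So g(13) = 1.

1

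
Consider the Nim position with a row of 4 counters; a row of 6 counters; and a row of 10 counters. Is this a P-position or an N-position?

N-position

In binary:
  0100  (4)
  0110  (6)
  1010  (10)
  ----
  1000  (8)
The nim-sum is 8 ≠ 0, so this is an N-position: the player to move can win.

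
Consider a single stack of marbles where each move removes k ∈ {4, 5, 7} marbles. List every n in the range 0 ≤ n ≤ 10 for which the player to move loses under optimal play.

0, 1, 2, 3

Build the Grundy sequence with g(k) = mex{g(k−s) : s ∈ {4, 5, 7}, s ≤ k}:
k:     0  1  2  3  4  5  6  7  8  9 10
g(k):  0  0  0  0  1  1  1  1  2  2  2
The P-positions (g = 0) in 0..10 are 0, 1, 2, 3.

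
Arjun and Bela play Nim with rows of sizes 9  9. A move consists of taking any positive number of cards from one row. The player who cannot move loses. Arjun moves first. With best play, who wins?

Bela wins

Nim-sum: 9 ⊕ 9 = 0.
The nim-sum is 0, so this is a P-position: the player to move is in a losing position under optimal play; Arjun is about to move from it and so loses — Bela wins.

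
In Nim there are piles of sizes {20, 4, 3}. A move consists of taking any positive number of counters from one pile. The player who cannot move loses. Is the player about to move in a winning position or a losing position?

Winning position

Nim-sum: 20 XOR 4 XOR 3 = 19.
The nim-sum is 19 ≠ 0, so this is an N-position: the player to move can win.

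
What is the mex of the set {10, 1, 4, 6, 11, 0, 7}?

2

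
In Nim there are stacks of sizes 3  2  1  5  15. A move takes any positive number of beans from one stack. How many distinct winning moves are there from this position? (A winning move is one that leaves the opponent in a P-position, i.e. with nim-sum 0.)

1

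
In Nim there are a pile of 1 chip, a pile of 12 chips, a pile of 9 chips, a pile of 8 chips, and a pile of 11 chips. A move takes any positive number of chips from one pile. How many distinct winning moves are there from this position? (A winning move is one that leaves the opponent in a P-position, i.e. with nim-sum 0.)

In binary:
  0001  (1)
  1100  (12)
  1001  (9)
  1000  (8)
  1011  (11)
  ----
  0111  (7)
The overall nim-sum is X = 7. A pile of size p has a winning move iff p XOR X < p (reduce it to p XOR X).
  1: 1 XOR 7 = 6 ≥ 1 — no move.
  12: 12 XOR 7 = 11 < 12 — winning move (to 11).
  9: 9 XOR 7 = 14 ≥ 9 — no move.
  8: 8 XOR 7 = 15 ≥ 8 — no move.
  11: 11 XOR 7 = 12 ≥ 11 — no move.
That gives 1 winning move.

1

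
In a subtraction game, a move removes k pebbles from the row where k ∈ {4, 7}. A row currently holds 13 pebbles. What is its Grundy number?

Compute g(0), g(1), … for moves {4, 7}:
k:     0  1  2  3  4  5  6  7  8  9 10 11 12 13
g(k):  0  0  0  0  1  1  1  1  2  2  2  0  0  0
So g(13) = 0.

0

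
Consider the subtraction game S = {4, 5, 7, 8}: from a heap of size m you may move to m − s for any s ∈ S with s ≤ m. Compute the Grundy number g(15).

0

Build the Grundy sequence with g(k) = mex{g(k−s) : s ∈ {4, 5, 7, 8}, s ≤ k}:
k:     0  1  2  3  4  5  6  7  8  9 10 11 12 13 14 15
g(k):  0  0  0  0  1  1  1  1  2  2  2  2  0  0  0  0
So g(15) = 0.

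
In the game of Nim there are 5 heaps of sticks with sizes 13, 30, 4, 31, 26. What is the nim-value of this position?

Compute the nim-sum pairwise:
13 ⊕ 30 = 19
19 ⊕ 4 = 23
23 ⊕ 31 = 8
8 ⊕ 26 = 18

18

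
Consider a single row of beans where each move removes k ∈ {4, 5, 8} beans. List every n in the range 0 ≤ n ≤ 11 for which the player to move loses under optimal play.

0, 1, 2, 3

Compute g(0), g(1), … for moves {4, 5, 8}:
g(0) = mex{} = 0
g(1) = mex{} = 0
g(2) = mex{} = 0
g(3) = mex{} = 0
g(4) = mex{0} = 1
g(5) = mex{0} = 1
g(6) = mex{0} = 1
g(7) = mex{0} = 1
g(8) = mex{0,1} = 2
g(9) = mex{0,1} = 2
g(10) = mex{0,1} = 2
g(11) = mex{0,1} = 2
The P-positions (g = 0) in 0..11 are 0, 1, 2, 3.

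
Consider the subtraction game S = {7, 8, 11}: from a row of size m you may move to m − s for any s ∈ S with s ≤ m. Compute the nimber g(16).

2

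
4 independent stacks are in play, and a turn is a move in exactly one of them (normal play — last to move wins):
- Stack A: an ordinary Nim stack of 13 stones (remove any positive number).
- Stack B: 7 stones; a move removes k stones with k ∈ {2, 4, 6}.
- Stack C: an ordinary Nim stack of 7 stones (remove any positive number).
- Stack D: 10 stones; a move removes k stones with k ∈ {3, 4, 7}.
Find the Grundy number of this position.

Stack A is a plain Nim stack of size 13, so its Grundy value is 13.
For stack B, compute g(0), g(1), … with moves {2, 4, 6}:
k:     0  1  2  3  4  5  6  7
g(k):  0  0  1  1  2  2  3  3
So g(7) = 3.
Stack C is a plain Nim stack of size 7, so its Grundy value is 7.
For stack D, compute g(0), g(1), … with moves {3, 4, 7}:
g(0) = mex{} = 0
g(1) = mex{} = 0
g(2) = mex{} = 0
g(3) = mex{0} = 1
g(4) = mex{0} = 1
g(5) = mex{0} = 1
g(6) = mex{0,1} = 2
g(7) = mex{0,1} = 2
g(8) = mex{0,1} = 2
g(9) = mex{0,1,2} = 3
g(10) = mex{1,2} = 0
So g(10) = 0.
By the Sprague-Grundy theorem, the Grundy value of a sum of independent games is the XOR of the component values.
Combined value = 13 XOR 3 XOR 7 XOR 0 = 9.

9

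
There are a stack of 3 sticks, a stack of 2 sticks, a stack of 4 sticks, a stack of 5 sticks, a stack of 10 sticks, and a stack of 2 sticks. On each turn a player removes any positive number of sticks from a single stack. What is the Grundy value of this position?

8

Compute the nim-sum pairwise:
3 ⊕ 2 = 1
1 ⊕ 4 = 5
5 ⊕ 5 = 0
0 ⊕ 10 = 10
10 ⊕ 2 = 8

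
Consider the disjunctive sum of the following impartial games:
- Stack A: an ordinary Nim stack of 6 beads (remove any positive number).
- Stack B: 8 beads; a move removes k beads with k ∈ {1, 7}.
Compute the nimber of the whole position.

6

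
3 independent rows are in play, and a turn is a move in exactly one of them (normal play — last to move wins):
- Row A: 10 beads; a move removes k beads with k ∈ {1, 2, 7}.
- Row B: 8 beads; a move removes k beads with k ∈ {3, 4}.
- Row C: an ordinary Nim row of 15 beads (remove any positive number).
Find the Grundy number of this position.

For row A, compute g(0), g(1), … with moves {1, 2, 7}:
k:     0  1  2  3  4  5  6  7  8  9 10
g(k):  0  1  2  0  1  2  0  1  2  0  1
So g(10) = 1.
Grundy values for row B (subtraction set {3, 4}):
k:     0  1  2  3  4  5  6  7  8
g(k):  0  0  0  1  1  1  2  0  0
So g(8) = 0.
Row C is a plain Nim row of size 15, so its Grundy value is 15.
By the Sprague-Grundy theorem, the Grundy value of a sum of independent games is the XOR of the component values.
Combined value = 1 XOR 0 XOR 15 = 14.

14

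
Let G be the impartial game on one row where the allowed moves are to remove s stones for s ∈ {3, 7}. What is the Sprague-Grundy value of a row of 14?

Build the Grundy sequence with g(k) = mex{g(k−s) : s ∈ {3, 7}, s ≤ k}:
g(0) = mex{} = 0
g(1) = mex{} = 0
g(2) = mex{} = 0
g(3) = mex{0} = 1
g(4) = mex{0} = 1
g(5) = mex{0} = 1
g(6) = mex{1} = 0
g(7) = mex{0,1} = 2
g(8) = mex{0,1} = 2
g(9) = mex{0} = 1
g(10) = mex{1,2} = 0
g(11) = mex{1,2} = 0
g(12) = mex{1} = 0
g(13) = mex{0} = 1
g(14) = mex{0,2} = 1
So g(14) = 1.

1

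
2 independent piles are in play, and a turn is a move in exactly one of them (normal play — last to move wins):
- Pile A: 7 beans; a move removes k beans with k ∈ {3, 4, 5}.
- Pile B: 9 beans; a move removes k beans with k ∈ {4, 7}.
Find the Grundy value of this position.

0

For pile A, compute g(0), g(1), … with moves {3, 4, 5}:
k:     0  1  2  3  4  5  6  7
g(k):  0  0  0  1  1  1  2  2
So g(7) = 2.
Build the Grundy sequence for pile B with g(k) = mex{g(k−s) : s ∈ {4, 7}, s ≤ k}:
k:     0  1  2  3  4  5  6  7  8  9
g(k):  0  0  0  0  1  1  1  1  2  2
So g(9) = 2.
The value of a disjunctive sum is the nim-sum of the parts.
Combined value = 2 ⊕ 2 = 0.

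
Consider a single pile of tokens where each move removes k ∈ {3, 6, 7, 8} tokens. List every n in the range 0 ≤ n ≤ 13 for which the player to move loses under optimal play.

Compute g(0), g(1), … for moves {3, 6, 7, 8}:
k:     0  1  2  3  4  5  6  7  8  9 10 11 12 13
g(k):  0  0  0  1  1  1  2  2  2  3  3  0  0  0
The P-positions (g = 0) in 0..13 are 0, 1, 2, 11, 12, 13.

0, 1, 2, 11, 12, 13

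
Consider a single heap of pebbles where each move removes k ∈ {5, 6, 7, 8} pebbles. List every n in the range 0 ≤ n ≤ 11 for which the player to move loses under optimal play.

Compute g(0), g(1), … for moves {5, 6, 7, 8}:
k:     0  1  2  3  4  5  6  7  8  9 10 11
g(k):  0  0  0  0  0  1  1  1  1  1  2  2
The P-positions (g = 0) in 0..11 are 0, 1, 2, 3, 4.

0, 1, 2, 3, 4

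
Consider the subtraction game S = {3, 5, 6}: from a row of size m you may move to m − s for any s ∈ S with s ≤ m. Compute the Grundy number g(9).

Grundy values for subtraction set {3, 5, 6}:
k:     0  1  2  3  4  5  6  7  8  9
g(k):  0  0  0  1  1  1  2  2  2  0
So g(9) = 0.

0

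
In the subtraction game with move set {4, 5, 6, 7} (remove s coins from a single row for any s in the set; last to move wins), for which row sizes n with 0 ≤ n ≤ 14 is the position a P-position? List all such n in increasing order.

Compute g(0), g(1), … for moves {4, 5, 6, 7}:
g(0) = mex{} = 0
g(1) = mex{} = 0
g(2) = mex{} = 0
g(3) = mex{} = 0
g(4) = mex{0} = 1
g(5) = mex{0} = 1
g(6) = mex{0} = 1
g(7) = mex{0} = 1
g(8) = mex{0,1} = 2
g(9) = mex{0,1} = 2
g(10) = mex{0,1} = 2
g(11) = mex{1} = 0
g(12) = mex{1,2} = 0
g(13) = mex{1,2} = 0
g(14) = mex{1,2} = 0
The P-positions (g = 0) in 0..14 are 0, 1, 2, 3, 11, 12, 13, 14.

0, 1, 2, 3, 11, 12, 13, 14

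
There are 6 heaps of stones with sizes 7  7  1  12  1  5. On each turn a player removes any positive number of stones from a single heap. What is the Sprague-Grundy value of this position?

9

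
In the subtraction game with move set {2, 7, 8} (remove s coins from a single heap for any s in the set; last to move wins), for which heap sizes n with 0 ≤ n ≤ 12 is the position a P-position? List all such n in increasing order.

0, 1, 4, 5, 10

Grundy values for subtraction set {2, 7, 8}:
k:     0  1  2  3  4  5  6  7  8  9 10 11 12
g(k):  0  0  1  1  0  0  1  1  2  2  0  3  1
The P-positions (g = 0) in 0..12 are 0, 1, 4, 5, 10.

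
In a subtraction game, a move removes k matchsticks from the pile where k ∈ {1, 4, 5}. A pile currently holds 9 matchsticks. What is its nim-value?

Compute g(0), g(1), … for moves {1, 4, 5}:
k:     0  1  2  3  4  5  6  7  8  9
g(k):  0  1  0  1  2  3  2  3  0  1
So g(9) = 1.

1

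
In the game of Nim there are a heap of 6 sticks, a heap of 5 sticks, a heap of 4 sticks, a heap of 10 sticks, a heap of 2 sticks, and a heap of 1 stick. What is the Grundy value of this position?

14

Write each in binary and XOR column by column:
  0110  (6)
  0101  (5)
  0100  (4)
  1010  (10)
  0010  (2)
  0001  (1)
  ----
  1110  (14)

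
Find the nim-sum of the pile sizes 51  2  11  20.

46

Write each in binary and XOR column by column:
  110011  (51)
  000010  (2)
  001011  (11)
  010100  (20)
  ------
  101110  (46)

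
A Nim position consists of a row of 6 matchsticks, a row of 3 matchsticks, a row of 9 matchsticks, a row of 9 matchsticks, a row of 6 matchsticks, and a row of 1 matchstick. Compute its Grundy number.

Nim-sum: 6 XOR 3 XOR 9 XOR 9 XOR 6 XOR 1 = 2.

2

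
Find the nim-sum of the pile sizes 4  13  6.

15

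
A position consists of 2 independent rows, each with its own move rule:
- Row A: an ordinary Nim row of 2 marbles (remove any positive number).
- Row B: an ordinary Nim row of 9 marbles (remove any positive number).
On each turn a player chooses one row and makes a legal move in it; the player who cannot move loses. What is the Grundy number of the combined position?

11

Row A is a plain Nim row of size 2, so its Grundy value is 2.
Row B is a plain Nim row of size 9, so its Grundy value is 9.
The value of a disjunctive sum is the nim-sum of the parts.
Combined value = 2 ⊕ 9 = 11.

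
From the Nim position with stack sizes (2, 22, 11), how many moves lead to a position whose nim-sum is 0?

1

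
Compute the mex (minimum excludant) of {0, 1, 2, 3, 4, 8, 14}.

5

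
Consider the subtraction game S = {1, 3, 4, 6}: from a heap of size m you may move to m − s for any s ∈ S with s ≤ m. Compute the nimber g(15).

1

Grundy values for subtraction set {1, 3, 4, 6}:
k:     0  1  2  3  4  5  6  7  8  9 10 11 12 13 14 15
g(k):  0  1  0  1  2  3  2  0  1  0  1  2  3  2  0  1
So g(15) = 1.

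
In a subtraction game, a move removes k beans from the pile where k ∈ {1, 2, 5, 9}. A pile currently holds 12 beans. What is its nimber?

Compute g(0), g(1), … for moves {1, 2, 5, 9}:
g(0) = mex{} = 0
g(1) = mex{0} = 1
g(2) = mex{0,1} = 2
g(3) = mex{1,2} = 0
g(4) = mex{0,2} = 1
g(5) = mex{0,1} = 2
g(6) = mex{1,2} = 0
g(7) = mex{0,2} = 1
g(8) = mex{0,1} = 2
g(9) = mex{0,1,2} = 3
g(10) = mex{1,2,3} = 0
g(11) = mex{0,2,3} = 1
g(12) = mex{0,1} = 2
So g(12) = 2.

2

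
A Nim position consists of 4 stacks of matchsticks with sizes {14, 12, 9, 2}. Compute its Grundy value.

Bitwise XOR of the heap sizes:
  1110  (14)
  1100  (12)
  1001  (9)
  0010  (2)
  ----
  1001  (9)

9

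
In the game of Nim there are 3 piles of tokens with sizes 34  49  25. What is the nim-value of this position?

10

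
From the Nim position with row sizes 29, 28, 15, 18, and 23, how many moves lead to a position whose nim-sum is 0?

Compute the nim-sum pairwise:
29 ^ 28 = 1
1 ^ 15 = 14
14 ^ 18 = 28
28 ^ 23 = 11
The overall nim-sum is X = 11. A row of size p has a winning move iff p XOR X < p (reduce it to p XOR X).
  29: 29 XOR 11 = 22 < 29 — winning move (to 22).
  28: 28 XOR 11 = 23 < 28 — winning move (to 23).
  15: 15 XOR 11 = 4 < 15 — winning move (to 4).
  18: 18 XOR 11 = 25 ≥ 18 — no move.
  23: 23 XOR 11 = 28 ≥ 23 — no move.
That gives 3 winning moves.

3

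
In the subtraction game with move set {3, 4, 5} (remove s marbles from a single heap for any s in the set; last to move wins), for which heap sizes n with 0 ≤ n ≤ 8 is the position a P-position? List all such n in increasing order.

0, 1, 2, 8

Compute g(0), g(1), … for moves {3, 4, 5}:
g(0) = mex{} = 0
g(1) = mex{} = 0
g(2) = mex{} = 0
g(3) = mex{0} = 1
g(4) = mex{0} = 1
g(5) = mex{0} = 1
g(6) = mex{0,1} = 2
g(7) = mex{0,1} = 2
g(8) = mex{1} = 0
The P-positions (g = 0) in 0..8 are 0, 1, 2, 8.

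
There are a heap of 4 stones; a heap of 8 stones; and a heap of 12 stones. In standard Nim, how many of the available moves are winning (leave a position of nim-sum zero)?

0

Compute the nim-sum pairwise:
4 XOR 8 = 12
12 XOR 12 = 0
The nim-sum is already 0, so every move leaves a nonzero nim-sum — there are no winning moves.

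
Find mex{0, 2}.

1

0 is in the set but 1 is not, so the mex is 1.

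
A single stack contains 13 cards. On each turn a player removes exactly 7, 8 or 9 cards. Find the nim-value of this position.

1

Build the Grundy sequence with g(k) = mex{g(k−s) : s ∈ {7, 8, 9}, s ≤ k}:
k:     0  1  2  3  4  5  6  7  8  9 10 11 12 13
g(k):  0  0  0  0  0  0  0  1  1  1  1  1  1  1
So g(13) = 1.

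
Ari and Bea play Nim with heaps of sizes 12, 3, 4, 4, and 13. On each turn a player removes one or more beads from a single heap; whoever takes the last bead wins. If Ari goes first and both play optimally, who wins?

Write each in binary and XOR column by column:
  1100  (12)
  0011  (3)
  0100  (4)
  0100  (4)
  1101  (13)
  ----
  0010  (2)
The nim-sum is 2 ≠ 0, so this is an N-position: the player to move can win; Ari has a winning move.

Ari wins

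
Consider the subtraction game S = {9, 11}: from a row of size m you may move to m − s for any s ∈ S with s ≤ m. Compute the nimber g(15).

Grundy values for subtraction set {9, 11}:
k:     0  1  2  3  4  5  6  7  8  9 10 11 12 13 14 15
g(k):  0  0  0  0  0  0  0  0  0  1  1  1  1  1  1  1
So g(15) = 1.

1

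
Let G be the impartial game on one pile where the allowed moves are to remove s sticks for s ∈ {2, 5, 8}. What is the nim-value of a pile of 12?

Compute g(0), g(1), … for moves {2, 5, 8}:
g(0) = mex{} = 0
g(1) = mex{} = 0
g(2) = mex{0} = 1
g(3) = mex{0} = 1
g(4) = mex{1} = 0
g(5) = mex{0,1} = 2
g(6) = mex{0} = 1
g(7) = mex{1,2} = 0
g(8) = mex{0,1} = 2
g(9) = mex{0} = 1
g(10) = mex{1,2} = 0
g(11) = mex{1} = 0
g(12) = mex{0} = 1
So g(12) = 1.

1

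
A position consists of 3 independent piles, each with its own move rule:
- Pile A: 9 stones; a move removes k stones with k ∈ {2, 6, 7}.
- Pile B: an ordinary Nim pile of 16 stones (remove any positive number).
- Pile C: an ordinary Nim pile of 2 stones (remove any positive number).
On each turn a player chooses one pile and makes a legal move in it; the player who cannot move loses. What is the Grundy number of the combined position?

18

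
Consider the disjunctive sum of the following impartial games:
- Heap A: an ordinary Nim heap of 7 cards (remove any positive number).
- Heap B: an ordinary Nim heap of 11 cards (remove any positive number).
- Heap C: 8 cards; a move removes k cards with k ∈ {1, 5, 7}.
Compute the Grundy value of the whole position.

Heap A is a plain Nim heap of size 7, so its Grundy value is 7.
Heap B is a plain Nim heap of size 11, so its Grundy value is 11.
Grundy values for heap C (subtraction set {1, 5, 7}):
k:     0  1  2  3  4  5  6  7  8
g(k):  0  1  0  1  0  1  0  1  0
So g(8) = 0.
By the Sprague-Grundy theorem, the Grundy value of a sum of independent games is the XOR of the component values.
Combined value = 7 XOR 11 XOR 0 = 12.

12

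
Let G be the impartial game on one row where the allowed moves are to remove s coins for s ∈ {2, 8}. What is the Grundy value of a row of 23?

Build the Grundy sequence with g(k) = mex{g(k−s) : s ∈ {2, 8}, s ≤ k}:
k:     0  1  2  3  4  5  6  7  8  9 10 11 12 13 14 15 16 17 18 19 20 21 22 23
g(k):  0  0  1  1  0  0  1  1  2  2  0  0  1  1  0  0  1  1  2  2  0  0  1  1
So g(23) = 1.

1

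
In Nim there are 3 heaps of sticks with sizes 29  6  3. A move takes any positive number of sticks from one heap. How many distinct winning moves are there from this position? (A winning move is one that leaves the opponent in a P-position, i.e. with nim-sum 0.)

Compute the nim-sum pairwise:
29 XOR 6 = 27
27 XOR 3 = 24
The overall nim-sum is X = 24. A heap of size p has a winning move iff p XOR X < p (reduce it to p XOR X).
  29: 29 XOR 24 = 5 < 29 — winning move (to 5).
  6: 6 XOR 24 = 30 ≥ 6 — no move.
  3: 3 XOR 24 = 27 ≥ 3 — no move.
That gives 1 winning move.

1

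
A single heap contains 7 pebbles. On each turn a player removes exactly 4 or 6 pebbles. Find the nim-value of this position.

Build the Grundy sequence with g(k) = mex{g(k−s) : s ∈ {4, 6}, s ≤ k}:
k:     0  1  2  3  4  5  6  7
g(k):  0  0  0  0  1  1  1  1
So g(7) = 1.

1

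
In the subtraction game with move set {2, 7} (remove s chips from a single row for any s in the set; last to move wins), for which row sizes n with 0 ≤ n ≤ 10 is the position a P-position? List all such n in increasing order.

0, 1, 4, 5, 9, 10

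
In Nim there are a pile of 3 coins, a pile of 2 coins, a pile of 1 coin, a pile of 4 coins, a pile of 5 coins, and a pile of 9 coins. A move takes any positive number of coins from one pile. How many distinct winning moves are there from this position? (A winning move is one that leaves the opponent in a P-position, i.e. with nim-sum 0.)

1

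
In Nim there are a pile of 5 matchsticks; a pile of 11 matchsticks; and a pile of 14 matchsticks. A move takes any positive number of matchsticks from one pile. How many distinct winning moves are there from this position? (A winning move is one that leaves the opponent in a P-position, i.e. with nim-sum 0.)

0

Write each in binary and XOR column by column:
  0101  (5)
  1011  (11)
  1110  (14)
  ----
  0000  (0)
The nim-sum is already 0, so every move leaves a nonzero nim-sum — there are no winning moves.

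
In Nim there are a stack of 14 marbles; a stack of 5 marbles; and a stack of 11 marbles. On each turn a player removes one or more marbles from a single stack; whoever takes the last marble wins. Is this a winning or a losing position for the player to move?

Losing position

In binary:
  1110  (14)
  0101  (5)
  1011  (11)
  ----
  0000  (0)
The nim-sum is 0, so this is a P-position: the player to move is in a losing position under optimal play.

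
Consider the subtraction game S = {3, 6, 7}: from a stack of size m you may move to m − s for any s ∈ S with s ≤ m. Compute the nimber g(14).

1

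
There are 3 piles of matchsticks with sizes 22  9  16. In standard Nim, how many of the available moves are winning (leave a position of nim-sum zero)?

1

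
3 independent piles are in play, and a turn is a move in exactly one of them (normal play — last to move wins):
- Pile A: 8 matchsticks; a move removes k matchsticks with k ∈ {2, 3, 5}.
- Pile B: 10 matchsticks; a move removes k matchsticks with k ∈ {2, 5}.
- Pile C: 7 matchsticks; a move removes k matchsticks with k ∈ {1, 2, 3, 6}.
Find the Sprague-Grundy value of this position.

For pile A, compute g(0), g(1), … with moves {2, 3, 5}:
g(0) = mex{} = 0
g(1) = mex{} = 0
g(2) = mex{0} = 1
g(3) = mex{0} = 1
g(4) = mex{0,1} = 2
g(5) = mex{0,1} = 2
g(6) = mex{0,1,2} = 3
g(7) = mex{1,2} = 0
g(8) = mex{1,2,3} = 0
So g(8) = 0.
For pile B, compute g(0), g(1), … with moves {2, 5}:
g(0) = mex{} = 0
g(1) = mex{} = 0
g(2) = mex{0} = 1
g(3) = mex{0} = 1
g(4) = mex{1} = 0
g(5) = mex{0,1} = 2
g(6) = mex{0} = 1
g(7) = mex{1,2} = 0
g(8) = mex{1} = 0
g(9) = mex{0} = 1
g(10) = mex{0,2} = 1
So g(10) = 1.
Build the Grundy sequence for pile C with g(k) = mex{g(k−s) : s ∈ {1, 2, 3, 6}, s ≤ k}:
g(0) = mex{} = 0
g(1) = mex{0} = 1
g(2) = mex{0,1} = 2
g(3) = mex{0,1,2} = 3
g(4) = mex{1,2,3} = 0
g(5) = mex{0,2,3} = 1
g(6) = mex{0,1,3} = 2
g(7) = mex{0,1,2} = 3
So g(7) = 3.
By the Sprague-Grundy theorem, the Grundy value of a sum of independent games is the XOR of the component values.
Combined value = 0 XOR 1 XOR 3 = 2.

2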